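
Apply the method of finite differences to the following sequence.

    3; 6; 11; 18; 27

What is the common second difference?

2

D1: 3, 5, 7, 9
D2: 2, 2, 2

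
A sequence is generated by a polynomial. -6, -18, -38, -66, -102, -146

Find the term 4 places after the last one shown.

-402

First differences: -12 , -20 , -28 , -36 , -44
Second differences: -8 , -8 , -8 , -8
Second differences constant at -8.
-44 − 8 = -52;  -146 − 52 = -198
-52 − 8 = -60;  -198 − 60 = -258
-60 − 8 = -68;  -258 − 68 = -326
-68 − 8 = -76;  -326 − 76 = -402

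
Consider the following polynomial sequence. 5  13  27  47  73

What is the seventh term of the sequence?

First differences: 8  14  20  26
Second differences: 6  6  6
Second differences constant at 6.
26 + 6 = 32;  73 + 32 = 105
32 + 6 = 38;  105 + 38 = 143

143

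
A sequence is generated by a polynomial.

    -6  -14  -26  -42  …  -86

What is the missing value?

Using the first 4 terms:
Δ: -8  -12  -16
Δ²: -4  -4
Constant second difference = -4.
Extend forward: -16 − 4 = -20;  -42 − 20 = -62

-62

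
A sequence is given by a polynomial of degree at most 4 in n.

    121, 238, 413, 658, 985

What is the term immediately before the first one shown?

50

D1: 117, 175, 245, 327
D2: 58, 70, 82
D3: 12, 12
The third differences are constant at 12.
Work back: 58 − 12 = 46;  117 − 46 = 71;  121 − 71 = 50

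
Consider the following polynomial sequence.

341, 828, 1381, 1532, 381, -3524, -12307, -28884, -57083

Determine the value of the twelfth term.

D1: 487  553  151  -1151  -3905  -8783  -16577  -28199
D2: 66  -402  -1302  -2754  -4878  -7794  -11622
D3: -468  -900  -1452  -2124  -2916  -3828
D4: -432  -552  -672  -792  -912
D5: -120  -120  -120  -120
The fifth differences are constant (-120).
-912 − 120 = -1032;  -3828 − 1032 = -4860;  -11622 − 4860 = -16482;  -28199 − 16482 = -44681;  -57083 − 44681 = -101764
-1032 − 120 = -1152;  -4860 − 1152 = -6012;  -16482 − 6012 = -22494;  -44681 − 22494 = -67175;  -101764 − 67175 = -168939
-1152 − 120 = -1272;  -6012 − 1272 = -7284;  -22494 − 7284 = -29778;  -67175 − 29778 = -96953;  -168939 − 96953 = -265892

-265892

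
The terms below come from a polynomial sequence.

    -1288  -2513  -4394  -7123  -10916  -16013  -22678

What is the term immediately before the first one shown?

-1225  -1881  -2729  -3793  -5097  -6665
-656  -848  -1064  -1304  -1568
-192  -216  -240  -264
-24  -24  -24
The fourth differences are constant at -24.
Work back: -192 + 24 = -168;  -656 + 168 = -488;  -1225 + 488 = -737;  -1288 + 737 = -551

-551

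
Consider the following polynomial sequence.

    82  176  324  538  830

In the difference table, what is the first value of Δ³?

D1: 94, 148, 214, 292
D2: 54, 66, 78
D3: 12, 12

12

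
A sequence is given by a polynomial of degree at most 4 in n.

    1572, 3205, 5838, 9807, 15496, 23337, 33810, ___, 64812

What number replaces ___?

47443

Using the first 7 terms:
1633, 2633, 3969, 5689, 7841, 10473
1000, 1336, 1720, 2152, 2632
336, 384, 432, 480
48, 48, 48
Constant fourth difference = 48.
Extend forward: 480 + 48 = 528;  2632 + 528 = 3160;  10473 + 3160 = 13633;  33810 + 13633 = 47443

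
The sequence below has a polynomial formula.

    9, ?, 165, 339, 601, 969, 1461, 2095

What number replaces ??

Using the last 6 terms:
First differences: 174  262  368  492  634
Second differences: 88  106  124  142
Third differences: 18  18  18
Constant third difference = 18.
Extend backward: 88 − 18 = 70;  174 − 70 = 104;  165 − 104 = 61

61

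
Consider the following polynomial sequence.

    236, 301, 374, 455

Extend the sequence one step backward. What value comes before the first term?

179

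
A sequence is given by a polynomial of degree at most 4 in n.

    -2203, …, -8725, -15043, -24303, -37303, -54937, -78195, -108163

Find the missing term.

Using the last 7 terms:
D1: -6318  -9260  -13000  -17634  -23258  -29968
D2: -2942  -3740  -4634  -5624  -6710
D3: -798  -894  -990  -1086
D4: -96  -96  -96
Constant fourth difference = -96.
Extend backward: -798 + 96 = -702;  -2942 + 702 = -2240;  -6318 + 2240 = -4078;  -8725 + 4078 = -4647

-4647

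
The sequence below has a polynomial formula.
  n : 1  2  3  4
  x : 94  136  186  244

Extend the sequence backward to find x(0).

First differences: 42, 50, 58
Second differences: 8, 8
The second differences are constant at 8.
Work back: 42 − 8 = 34;  94 − 34 = 60

60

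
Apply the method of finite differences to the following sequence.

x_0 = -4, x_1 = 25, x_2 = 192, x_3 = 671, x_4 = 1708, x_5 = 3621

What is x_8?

29  167  479  1037  1913
138  312  558  876
174  246  318
72  72
The fourth differences are constant (72).
318 + 72 = 390;  876 + 390 = 1266;  1913 + 1266 = 3179;  3621 + 3179 = 6800
390 + 72 = 462;  1266 + 462 = 1728;  3179 + 1728 = 4907;  6800 + 4907 = 11707
462 + 72 = 534;  1728 + 534 = 2262;  4907 + 2262 = 7169;  11707 + 7169 = 18876

18876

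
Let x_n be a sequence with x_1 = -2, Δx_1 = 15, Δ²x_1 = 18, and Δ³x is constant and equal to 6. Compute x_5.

Build the table forward from the leading diagonal:
Third differences: 6  6  6  6  6
Second differences: 18  24  30  36  42
First differences: 15  33  57  87  123
x: -2  13  46  103  190

190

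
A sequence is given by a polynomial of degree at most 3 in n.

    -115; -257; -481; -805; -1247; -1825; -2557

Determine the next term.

D1: -142  -224  -324  -442  -578  -732
D2: -82  -100  -118  -136  -154
D3: -18  -18  -18  -18
Constant third difference = -18, so extend:
-154 − 18 = -172;  -732 − 172 = -904;  -2557 − 904 = -3461

-3461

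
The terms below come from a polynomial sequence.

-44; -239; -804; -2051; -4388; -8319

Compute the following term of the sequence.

-14444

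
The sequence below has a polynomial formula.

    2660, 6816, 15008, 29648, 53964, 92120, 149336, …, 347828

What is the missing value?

Using the first 7 terms:
4156, 8192, 14640, 24316, 38156, 57216
4036, 6448, 9676, 13840, 19060
2412, 3228, 4164, 5220
816, 936, 1056
120, 120
Constant fifth difference = 120.
Extend forward: 1056 + 120 = 1176;  5220 + 1176 = 6396;  19060 + 6396 = 25456;  57216 + 25456 = 82672;  149336 + 82672 = 232008

232008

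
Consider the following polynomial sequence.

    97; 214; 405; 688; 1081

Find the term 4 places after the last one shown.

4113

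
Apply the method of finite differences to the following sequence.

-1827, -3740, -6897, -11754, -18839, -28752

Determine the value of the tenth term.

-1913 , -3157 , -4857 , -7085 , -9913
-1244 , -1700 , -2228 , -2828
-456 , -528 , -600
-72 , -72
The fourth differences are constant (-72).
-600 − 72 = -672;  -2828 − 672 = -3500;  -9913 − 3500 = -13413;  -28752 − 13413 = -42165
-672 − 72 = -744;  -3500 − 744 = -4244;  -13413 − 4244 = -17657;  -42165 − 17657 = -59822
-744 − 72 = -816;  -4244 − 816 = -5060;  -17657 − 5060 = -22717;  -59822 − 22717 = -82539
-816 − 72 = -888;  -5060 − 888 = -5948;  -22717 − 5948 = -28665;  -82539 − 28665 = -111204

-111204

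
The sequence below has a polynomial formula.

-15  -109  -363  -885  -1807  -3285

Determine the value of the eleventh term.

D1: -94  -254  -522  -922  -1478
D2: -160  -268  -400  -556
D3: -108  -132  -156
D4: -24  -24
Constant fourth difference = -24, so extend:
-156 − 24 = -180;  -556 − 180 = -736;  -1478 − 736 = -2214;  -3285 − 2214 = -5499
-180 − 24 = -204;  -736 − 204 = -940;  -2214 − 940 = -3154;  -5499 − 3154 = -8653
-204 − 24 = -228;  -940 − 228 = -1168;  -3154 − 1168 = -4322;  -8653 − 4322 = -12975
-228 − 24 = -252;  -1168 − 252 = -1420;  -4322 − 1420 = -5742;  -12975 − 5742 = -18717
-252 − 24 = -276;  -1420 − 276 = -1696;  -5742 − 1696 = -7438;  -18717 − 7438 = -26155

-26155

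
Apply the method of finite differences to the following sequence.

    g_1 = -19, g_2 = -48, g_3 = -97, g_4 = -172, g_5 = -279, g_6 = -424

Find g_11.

D1: -29, -49, -75, -107, -145
D2: -20, -26, -32, -38
D3: -6, -6, -6
Third differences constant at -6.
-38 − 6 = -44;  -145 − 44 = -189;  -424 − 189 = -613
-44 − 6 = -50;  -189 − 50 = -239;  -613 − 239 = -852
-50 − 6 = -56;  -239 − 56 = -295;  -852 − 295 = -1147
-56 − 6 = -62;  -295 − 62 = -357;  -1147 − 357 = -1504
-62 − 6 = -68;  -357 − 68 = -425;  -1504 − 425 = -1929

-1929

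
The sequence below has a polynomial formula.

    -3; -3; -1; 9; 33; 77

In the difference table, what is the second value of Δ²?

8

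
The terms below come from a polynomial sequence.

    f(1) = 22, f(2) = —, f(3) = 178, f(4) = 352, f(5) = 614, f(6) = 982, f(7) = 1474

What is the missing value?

74

Using the last 5 terms:
D1: 174, 262, 368, 492
D2: 88, 106, 124
D3: 18, 18
Constant third difference = 18.
Extend backward: 88 − 18 = 70;  174 − 70 = 104;  178 − 104 = 74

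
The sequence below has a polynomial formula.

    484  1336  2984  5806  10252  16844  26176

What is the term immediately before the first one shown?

D1: 852  1648  2822  4446  6592  9332
D2: 796  1174  1624  2146  2740
D3: 378  450  522  594
D4: 72  72  72
The fourth differences are constant at 72.
Work back: 378 − 72 = 306;  796 − 306 = 490;  852 − 490 = 362;  484 − 362 = 122

122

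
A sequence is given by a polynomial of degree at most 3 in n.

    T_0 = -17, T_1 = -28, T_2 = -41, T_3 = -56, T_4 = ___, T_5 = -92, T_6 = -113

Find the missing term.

-73

Using the first 4 terms:
-11  -13  -15
-2  -2
Constant second difference = -2.
Extend forward: -15 − 2 = -17;  -56 − 17 = -73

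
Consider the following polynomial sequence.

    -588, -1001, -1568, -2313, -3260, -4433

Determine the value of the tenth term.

-11865

D1: -413  -567  -745  -947  -1173
D2: -154  -178  -202  -226
D3: -24  -24  -24
Third differences constant at -24.
-226 − 24 = -250;  -1173 − 250 = -1423;  -4433 − 1423 = -5856
-250 − 24 = -274;  -1423 − 274 = -1697;  -5856 − 1697 = -7553
-274 − 24 = -298;  -1697 − 298 = -1995;  -7553 − 1995 = -9548
-298 − 24 = -322;  -1995 − 322 = -2317;  -9548 − 2317 = -11865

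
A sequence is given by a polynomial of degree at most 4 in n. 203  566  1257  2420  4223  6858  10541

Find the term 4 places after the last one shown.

40913

D1: 363, 691, 1163, 1803, 2635, 3683
D2: 328, 472, 640, 832, 1048
D3: 144, 168, 192, 216
D4: 24, 24, 24
Fourth differences constant at 24.
216 + 24 = 240;  1048 + 240 = 1288;  3683 + 1288 = 4971;  10541 + 4971 = 15512
240 + 24 = 264;  1288 + 264 = 1552;  4971 + 1552 = 6523;  15512 + 6523 = 22035
264 + 24 = 288;  1552 + 288 = 1840;  6523 + 1840 = 8363;  22035 + 8363 = 30398
288 + 24 = 312;  1840 + 312 = 2152;  8363 + 2152 = 10515;  30398 + 10515 = 40913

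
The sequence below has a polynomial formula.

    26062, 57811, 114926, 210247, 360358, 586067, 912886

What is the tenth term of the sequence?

2835763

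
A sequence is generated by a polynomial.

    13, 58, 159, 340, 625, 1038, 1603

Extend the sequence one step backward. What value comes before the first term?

45  101  181  285  413  565
56  80  104  128  152
24  24  24  24
The third differences are constant at 24.
Work back: 56 − 24 = 32;  45 − 32 = 13;  13 − 13 = 0

0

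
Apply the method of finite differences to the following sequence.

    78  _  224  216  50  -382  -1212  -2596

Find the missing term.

158

Using the last 6 terms:
D1: -8  -166  -432  -830  -1384
D2: -158  -266  -398  -554
D3: -108  -132  -156
D4: -24  -24
Constant fourth difference = -24.
Extend backward: -108 + 24 = -84;  -158 + 84 = -74;  -8 + 74 = 66;  224 − 66 = 158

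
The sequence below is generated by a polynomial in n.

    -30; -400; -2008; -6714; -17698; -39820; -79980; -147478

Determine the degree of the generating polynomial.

Δ: -370, -1608, -4706, -10984, -22122, -40160, -67498
Δ²: -1238, -3098, -6278, -11138, -18038, -27338
Δ³: -1860, -3180, -4860, -6900, -9300
Δ⁴: -1320, -1680, -2040, -2400
Δ⁵: -360, -360, -360
The fifth differences are constant, so the polynomial has degree 5.

5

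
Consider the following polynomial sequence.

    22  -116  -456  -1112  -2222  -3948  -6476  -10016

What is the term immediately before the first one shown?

-138, -340, -656, -1110, -1726, -2528, -3540
-202, -316, -454, -616, -802, -1012
-114, -138, -162, -186, -210
-24, -24, -24, -24
The fourth differences are constant at -24.
Work back: -114 + 24 = -90;  -202 + 90 = -112;  -138 + 112 = -26;  22 + 26 = 48

48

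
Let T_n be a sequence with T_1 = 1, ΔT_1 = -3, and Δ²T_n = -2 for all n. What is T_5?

Build the table forward from the leading diagonal:
Δ²: -2, -2, -2, -2, -2
Δ: -3, -5, -7, -9, -11
T: 1, -2, -7, -14, -23

-23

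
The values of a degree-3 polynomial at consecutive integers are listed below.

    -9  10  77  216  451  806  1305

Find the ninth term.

2831

First differences: 19, 67, 139, 235, 355, 499
Second differences: 48, 72, 96, 120, 144
Third differences: 24, 24, 24, 24
The third differences are constant (24).
144 + 24 = 168;  499 + 168 = 667;  1305 + 667 = 1972
168 + 24 = 192;  667 + 192 = 859;  1972 + 859 = 2831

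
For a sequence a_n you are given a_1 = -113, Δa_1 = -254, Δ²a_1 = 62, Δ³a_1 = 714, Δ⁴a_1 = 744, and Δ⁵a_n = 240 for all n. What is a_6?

Build the table forward from the leading diagonal:
D5: 240, 240, 240, 240, 240, 240
D4: 744, 984, 1224, 1464, 1704, 1944
D3: 714, 1458, 2442, 3666, 5130, 6834
D2: 62, 776, 2234, 4676, 8342, 13472
D1: -254, -192, 584, 2818, 7494, 15836
a: -113, -367, -559, 25, 2843, 10337

10337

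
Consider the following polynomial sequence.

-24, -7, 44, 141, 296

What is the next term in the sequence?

521

Δ: 17 , 51 , 97 , 155
Δ²: 34 , 46 , 58
Δ³: 12 , 12
Third differences constant at 12.
58 + 12 = 70;  155 + 70 = 225;  296 + 225 = 521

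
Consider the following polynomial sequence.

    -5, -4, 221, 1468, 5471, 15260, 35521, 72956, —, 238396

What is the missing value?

136643

Using the first 8 terms:
Δ: 1, 225, 1247, 4003, 9789, 20261, 37435
Δ²: 224, 1022, 2756, 5786, 10472, 17174
Δ³: 798, 1734, 3030, 4686, 6702
Δ⁴: 936, 1296, 1656, 2016
Δ⁵: 360, 360, 360
Constant fifth difference = 360.
Extend forward: 2016 + 360 = 2376;  6702 + 2376 = 9078;  17174 + 9078 = 26252;  37435 + 26252 = 63687;  72956 + 63687 = 136643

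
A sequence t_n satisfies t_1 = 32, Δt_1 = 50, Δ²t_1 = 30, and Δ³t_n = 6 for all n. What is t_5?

Build the table forward from the leading diagonal:
Δ³: 6  6  6  6  6
Δ²: 30  36  42  48  54
Δ: 50  80  116  158  206
t: 32  82  162  278  436

436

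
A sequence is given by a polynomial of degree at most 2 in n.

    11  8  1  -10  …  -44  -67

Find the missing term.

-25

Using the first 4 terms:
First differences: -3, -7, -11
Second differences: -4, -4
Constant second difference = -4.
Extend forward: -11 − 4 = -15;  -10 − 15 = -25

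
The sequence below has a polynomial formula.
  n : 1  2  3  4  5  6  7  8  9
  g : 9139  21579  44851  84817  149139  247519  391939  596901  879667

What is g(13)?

D1: 12440  23272  39966  64322  98380  144420  204962  282766
D2: 10832  16694  24356  34058  46040  60542  77804
D3: 5862  7662  9702  11982  14502  17262
D4: 1800  2040  2280  2520  2760
D5: 240  240  240  240
The fifth differences are constant (240).
2760 + 240 = 3000;  17262 + 3000 = 20262;  77804 + 20262 = 98066;  282766 + 98066 = 380832;  879667 + 380832 = 1260499
3000 + 240 = 3240;  20262 + 3240 = 23502;  98066 + 23502 = 121568;  380832 + 121568 = 502400;  1260499 + 502400 = 1762899
3240 + 240 = 3480;  23502 + 3480 = 26982;  121568 + 26982 = 148550;  502400 + 148550 = 650950;  1762899 + 650950 = 2413849
3480 + 240 = 3720;  26982 + 3720 = 30702;  148550 + 30702 = 179252;  650950 + 179252 = 830202;  2413849 + 830202 = 3244051

3244051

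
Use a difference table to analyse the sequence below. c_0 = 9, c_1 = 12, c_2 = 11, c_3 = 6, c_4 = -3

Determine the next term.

-16

3  -1  -5  -9
-4  -4  -4
Constant second difference = -4, so extend:
-9 − 4 = -13;  -3 − 13 = -16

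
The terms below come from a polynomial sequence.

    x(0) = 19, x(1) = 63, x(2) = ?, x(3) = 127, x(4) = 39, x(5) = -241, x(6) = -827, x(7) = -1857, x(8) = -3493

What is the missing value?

113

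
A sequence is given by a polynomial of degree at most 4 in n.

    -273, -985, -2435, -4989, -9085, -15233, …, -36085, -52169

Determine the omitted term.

Using the first 6 terms:
First differences: -712, -1450, -2554, -4096, -6148
Second differences: -738, -1104, -1542, -2052
Third differences: -366, -438, -510
Fourth differences: -72, -72
Constant fourth difference = -72.
Extend forward: -510 − 72 = -582;  -2052 − 582 = -2634;  -6148 − 2634 = -8782;  -15233 − 8782 = -24015

-24015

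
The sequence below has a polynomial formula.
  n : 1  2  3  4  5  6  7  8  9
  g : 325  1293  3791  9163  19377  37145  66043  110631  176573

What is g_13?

Δ: 968, 2498, 5372, 10214, 17768, 28898, 44588, 65942
Δ²: 1530, 2874, 4842, 7554, 11130, 15690, 21354
Δ³: 1344, 1968, 2712, 3576, 4560, 5664
Δ⁴: 624, 744, 864, 984, 1104
Δ⁵: 120, 120, 120, 120
Fifth differences constant at 120.
1104 + 120 = 1224;  5664 + 1224 = 6888;  21354 + 6888 = 28242;  65942 + 28242 = 94184;  176573 + 94184 = 270757
1224 + 120 = 1344;  6888 + 1344 = 8232;  28242 + 8232 = 36474;  94184 + 36474 = 130658;  270757 + 130658 = 401415
1344 + 120 = 1464;  8232 + 1464 = 9696;  36474 + 9696 = 46170;  130658 + 46170 = 176828;  401415 + 176828 = 578243
1464 + 120 = 1584;  9696 + 1584 = 11280;  46170 + 11280 = 57450;  176828 + 57450 = 234278;  578243 + 234278 = 812521

812521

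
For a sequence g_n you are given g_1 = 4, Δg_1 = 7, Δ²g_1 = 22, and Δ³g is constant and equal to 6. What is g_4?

Build the table forward from the leading diagonal:
D3: 6  6  6  6
D2: 22  28  34  40
D1: 7  29  57  91
g: 4  11  40  97

97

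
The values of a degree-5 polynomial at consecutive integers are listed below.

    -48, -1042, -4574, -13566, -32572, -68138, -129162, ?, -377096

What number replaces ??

-227254

Using the first 7 terms:
D1: -994, -3532, -8992, -19006, -35566, -61024
D2: -2538, -5460, -10014, -16560, -25458
D3: -2922, -4554, -6546, -8898
D4: -1632, -1992, -2352
D5: -360, -360
Constant fifth difference = -360.
Extend forward: -2352 − 360 = -2712;  -8898 − 2712 = -11610;  -25458 − 11610 = -37068;  -61024 − 37068 = -98092;  -129162 − 98092 = -227254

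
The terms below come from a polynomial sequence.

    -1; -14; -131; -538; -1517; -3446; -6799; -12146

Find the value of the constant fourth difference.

-96

First differences: -13, -117, -407, -979, -1929, -3353, -5347
Second differences: -104, -290, -572, -950, -1424, -1994
Third differences: -186, -282, -378, -474, -570
Fourth differences: -96, -96, -96, -96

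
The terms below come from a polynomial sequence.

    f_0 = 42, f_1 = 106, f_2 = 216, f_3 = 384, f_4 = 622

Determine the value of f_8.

First differences: 64, 110, 168, 238
Second differences: 46, 58, 70
Third differences: 12, 12
Constant third difference = 12, so extend:
70 + 12 = 82;  238 + 82 = 320;  622 + 320 = 942
82 + 12 = 94;  320 + 94 = 414;  942 + 414 = 1356
94 + 12 = 106;  414 + 106 = 520;  1356 + 520 = 1876
106 + 12 = 118;  520 + 118 = 638;  1876 + 638 = 2514

2514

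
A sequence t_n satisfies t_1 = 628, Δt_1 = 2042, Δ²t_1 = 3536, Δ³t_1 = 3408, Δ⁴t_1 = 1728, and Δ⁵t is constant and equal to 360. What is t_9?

447940

Build the table forward from the leading diagonal:
Δ⁵: 360  360  360  360  360  360  360  360  360
Δ⁴: 1728  2088  2448  2808  3168  3528  3888  4248  4608
Δ³: 3408  5136  7224  9672  12480  15648  19176  23064  27312
Δ²: 3536  6944  12080  19304  28976  41456  57104  76280  99344
Δ: 2042  5578  12522  24602  43906  72882  114338  171442  247722
t: 628  2670  8248  20770  45372  89278  162160  276498  447940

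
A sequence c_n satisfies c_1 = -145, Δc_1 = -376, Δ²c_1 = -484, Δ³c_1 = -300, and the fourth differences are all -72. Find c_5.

Build the table forward from the leading diagonal:
D4: -72, -72, -72, -72, -72
D3: -300, -372, -444, -516, -588
D2: -484, -784, -1156, -1600, -2116
D1: -376, -860, -1644, -2800, -4400
c: -145, -521, -1381, -3025, -5825

-5825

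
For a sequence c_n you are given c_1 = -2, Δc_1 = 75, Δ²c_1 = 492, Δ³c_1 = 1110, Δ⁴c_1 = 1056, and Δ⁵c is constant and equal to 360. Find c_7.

48028

Build the table forward from the leading diagonal:
Δ⁵: 360  360  360  360  360  360  360
Δ⁴: 1056  1416  1776  2136  2496  2856  3216
Δ³: 1110  2166  3582  5358  7494  9990  12846
Δ²: 492  1602  3768  7350  12708  20202  30192
Δ: 75  567  2169  5937  13287  25995  46197
c: -2  73  640  2809  8746  22033  48028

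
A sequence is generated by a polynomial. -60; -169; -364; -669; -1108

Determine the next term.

First differences: -109 , -195 , -305 , -439
Second differences: -86 , -110 , -134
Third differences: -24 , -24
Third differences constant at -24.
-134 − 24 = -158;  -439 − 158 = -597;  -1108 − 597 = -1705

-1705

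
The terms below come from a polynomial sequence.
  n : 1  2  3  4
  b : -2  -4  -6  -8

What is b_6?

-12

Δ: -2 , -2 , -2
The first differences are constant (-2).
-8 − 2 = -10
-10 − 2 = -12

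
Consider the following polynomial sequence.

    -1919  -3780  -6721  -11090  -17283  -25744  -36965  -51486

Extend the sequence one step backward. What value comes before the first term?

-838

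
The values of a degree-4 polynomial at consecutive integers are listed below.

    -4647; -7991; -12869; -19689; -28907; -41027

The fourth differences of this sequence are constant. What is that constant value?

Δ: -3344, -4878, -6820, -9218, -12120
Δ²: -1534, -1942, -2398, -2902
Δ³: -408, -456, -504
Δ⁴: -48, -48

-48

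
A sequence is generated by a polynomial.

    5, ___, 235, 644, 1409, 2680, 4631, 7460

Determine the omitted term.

56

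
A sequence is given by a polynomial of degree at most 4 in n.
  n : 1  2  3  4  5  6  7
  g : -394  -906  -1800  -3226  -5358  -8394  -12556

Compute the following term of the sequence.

-18090

First differences: -512, -894, -1426, -2132, -3036, -4162
Second differences: -382, -532, -706, -904, -1126
Third differences: -150, -174, -198, -222
Fourth differences: -24, -24, -24
The fourth differences are constant (-24).
-222 − 24 = -246;  -1126 − 246 = -1372;  -4162 − 1372 = -5534;  -12556 − 5534 = -18090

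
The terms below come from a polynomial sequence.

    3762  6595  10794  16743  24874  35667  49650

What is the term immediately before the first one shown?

D1: 2833, 4199, 5949, 8131, 10793, 13983
D2: 1366, 1750, 2182, 2662, 3190
D3: 384, 432, 480, 528
D4: 48, 48, 48
The fourth differences are constant at 48.
Work back: 384 − 48 = 336;  1366 − 336 = 1030;  2833 − 1030 = 1803;  3762 − 1803 = 1959

1959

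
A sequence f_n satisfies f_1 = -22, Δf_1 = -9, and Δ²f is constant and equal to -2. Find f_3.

Build the table forward from the leading diagonal:
D2: -2, -2, -2
D1: -9, -11, -13
f: -22, -31, -42

-42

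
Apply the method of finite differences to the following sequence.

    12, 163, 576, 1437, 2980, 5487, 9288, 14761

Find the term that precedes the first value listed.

-15

Δ: 151, 413, 861, 1543, 2507, 3801, 5473
Δ²: 262, 448, 682, 964, 1294, 1672
Δ³: 186, 234, 282, 330, 378
Δ⁴: 48, 48, 48, 48
The fourth differences are constant at 48.
Work back: 186 − 48 = 138;  262 − 138 = 124;  151 − 124 = 27;  12 − 27 = -15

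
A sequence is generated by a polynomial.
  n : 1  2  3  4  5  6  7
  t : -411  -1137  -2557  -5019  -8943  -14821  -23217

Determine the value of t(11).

-95781

D1: -726 , -1420 , -2462 , -3924 , -5878 , -8396
D2: -694 , -1042 , -1462 , -1954 , -2518
D3: -348 , -420 , -492 , -564
D4: -72 , -72 , -72
The fourth differences are constant (-72).
-564 − 72 = -636;  -2518 − 636 = -3154;  -8396 − 3154 = -11550;  -23217 − 11550 = -34767
-636 − 72 = -708;  -3154 − 708 = -3862;  -11550 − 3862 = -15412;  -34767 − 15412 = -50179
-708 − 72 = -780;  -3862 − 780 = -4642;  -15412 − 4642 = -20054;  -50179 − 20054 = -70233
-780 − 72 = -852;  -4642 − 852 = -5494;  -20054 − 5494 = -25548;  -70233 − 25548 = -95781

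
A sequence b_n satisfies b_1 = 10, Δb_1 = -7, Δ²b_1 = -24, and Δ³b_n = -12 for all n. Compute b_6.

-385

Build the table forward from the leading diagonal:
Third differences: -12  -12  -12  -12  -12  -12
Second differences: -24  -36  -48  -60  -72  -84
First differences: -7  -31  -67  -115  -175  -247
b: 10  3  -28  -95  -210  -385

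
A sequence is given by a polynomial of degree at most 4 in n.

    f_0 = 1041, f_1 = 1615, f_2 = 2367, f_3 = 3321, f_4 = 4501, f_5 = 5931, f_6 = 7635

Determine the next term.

9637

D1: 574, 752, 954, 1180, 1430, 1704
D2: 178, 202, 226, 250, 274
D3: 24, 24, 24, 24
The third differences are constant (24).
274 + 24 = 298;  1704 + 298 = 2002;  7635 + 2002 = 9637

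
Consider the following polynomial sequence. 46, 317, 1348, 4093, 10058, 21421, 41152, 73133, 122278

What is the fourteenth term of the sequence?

Δ: 271  1031  2745  5965  11363  19731  31981  49145
Δ²: 760  1714  3220  5398  8368  12250  17164
Δ³: 954  1506  2178  2970  3882  4914
Δ⁴: 552  672  792  912  1032
Δ⁵: 120  120  120  120
Fifth differences constant at 120.
1032 + 120 = 1152;  4914 + 1152 = 6066;  17164 + 6066 = 23230;  49145 + 23230 = 72375;  122278 + 72375 = 194653
1152 + 120 = 1272;  6066 + 1272 = 7338;  23230 + 7338 = 30568;  72375 + 30568 = 102943;  194653 + 102943 = 297596
1272 + 120 = 1392;  7338 + 1392 = 8730;  30568 + 8730 = 39298;  102943 + 39298 = 142241;  297596 + 142241 = 439837
1392 + 120 = 1512;  8730 + 1512 = 10242;  39298 + 10242 = 49540;  142241 + 49540 = 191781;  439837 + 191781 = 631618
1512 + 120 = 1632;  10242 + 1632 = 11874;  49540 + 11874 = 61414;  191781 + 61414 = 253195;  631618 + 253195 = 884813

884813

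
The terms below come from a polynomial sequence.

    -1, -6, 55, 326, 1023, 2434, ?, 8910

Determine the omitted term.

4919

Using the first 6 terms:
-5, 61, 271, 697, 1411
66, 210, 426, 714
144, 216, 288
72, 72
Constant fourth difference = 72.
Extend forward: 288 + 72 = 360;  714 + 360 = 1074;  1411 + 1074 = 2485;  2434 + 2485 = 4919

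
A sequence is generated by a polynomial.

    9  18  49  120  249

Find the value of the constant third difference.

D1: 9, 31, 71, 129
D2: 22, 40, 58
D3: 18, 18

18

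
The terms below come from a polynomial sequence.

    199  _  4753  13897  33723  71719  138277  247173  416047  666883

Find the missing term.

Using the last 8 terms:
First differences: 9144  19826  37996  66558  108896  168874  250836
Second differences: 10682  18170  28562  42338  59978  81962
Third differences: 7488  10392  13776  17640  21984
Fourth differences: 2904  3384  3864  4344
Fifth differences: 480  480  480
Constant fifth difference = 480.
Extend backward: 2904 − 480 = 2424;  7488 − 2424 = 5064;  10682 − 5064 = 5618;  9144 − 5618 = 3526;  4753 − 3526 = 1227

1227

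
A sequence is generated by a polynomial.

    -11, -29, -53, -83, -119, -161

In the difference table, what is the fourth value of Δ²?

-6

D1: -18, -24, -30, -36, -42
D2: -6, -6, -6, -6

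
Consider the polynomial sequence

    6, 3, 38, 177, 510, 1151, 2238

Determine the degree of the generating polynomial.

4

-3, 35, 139, 333, 641, 1087
38, 104, 194, 308, 446
66, 90, 114, 138
24, 24, 24
The fourth differences are constant, so the polynomial has degree 4.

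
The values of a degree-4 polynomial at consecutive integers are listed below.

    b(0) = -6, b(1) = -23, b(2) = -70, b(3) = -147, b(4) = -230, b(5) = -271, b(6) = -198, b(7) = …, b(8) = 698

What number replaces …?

Using the first 7 terms:
D1: -17, -47, -77, -83, -41, 73
D2: -30, -30, -6, 42, 114
D3: 0, 24, 48, 72
D4: 24, 24, 24
Constant fourth difference = 24.
Extend forward: 72 + 24 = 96;  114 + 96 = 210;  73 + 210 = 283;  -198 + 283 = 85

85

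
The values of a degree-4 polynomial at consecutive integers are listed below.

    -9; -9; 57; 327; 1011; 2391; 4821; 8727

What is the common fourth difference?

72

First differences: 0, 66, 270, 684, 1380, 2430, 3906
Second differences: 66, 204, 414, 696, 1050, 1476
Third differences: 138, 210, 282, 354, 426
Fourth differences: 72, 72, 72, 72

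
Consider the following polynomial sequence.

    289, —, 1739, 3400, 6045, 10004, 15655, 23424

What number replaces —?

Using the last 6 terms:
1661  2645  3959  5651  7769
984  1314  1692  2118
330  378  426
48  48
Constant fourth difference = 48.
Extend backward: 330 − 48 = 282;  984 − 282 = 702;  1661 − 702 = 959;  1739 − 959 = 780

780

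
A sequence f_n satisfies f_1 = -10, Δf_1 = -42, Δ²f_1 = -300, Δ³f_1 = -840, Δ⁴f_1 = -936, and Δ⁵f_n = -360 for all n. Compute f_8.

Build the table forward from the leading diagonal:
Fifth differences: -360, -360, -360, -360, -360, -360, -360, -360
Fourth differences: -936, -1296, -1656, -2016, -2376, -2736, -3096, -3456
Third differences: -840, -1776, -3072, -4728, -6744, -9120, -11856, -14952
Second differences: -300, -1140, -2916, -5988, -10716, -17460, -26580, -38436
First differences: -42, -342, -1482, -4398, -10386, -21102, -38562, -65142
f: -10, -52, -394, -1876, -6274, -16660, -37762, -76324

-76324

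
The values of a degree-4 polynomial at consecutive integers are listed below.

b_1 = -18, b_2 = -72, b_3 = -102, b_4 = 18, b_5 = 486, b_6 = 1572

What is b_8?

First differences: -54, -30, 120, 468, 1086
Second differences: 24, 150, 348, 618
Third differences: 126, 198, 270
Fourth differences: 72, 72
Constant fourth difference = 72, so extend:
270 + 72 = 342;  618 + 342 = 960;  1086 + 960 = 2046;  1572 + 2046 = 3618
342 + 72 = 414;  960 + 414 = 1374;  2046 + 1374 = 3420;  3618 + 3420 = 7038

7038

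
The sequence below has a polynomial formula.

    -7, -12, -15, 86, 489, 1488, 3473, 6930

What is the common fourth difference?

96

Δ: -5, -3, 101, 403, 999, 1985, 3457
Δ²: 2, 104, 302, 596, 986, 1472
Δ³: 102, 198, 294, 390, 486
Δ⁴: 96, 96, 96, 96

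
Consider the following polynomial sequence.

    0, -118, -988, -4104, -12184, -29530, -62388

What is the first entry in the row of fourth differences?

-1224

First differences: -118, -870, -3116, -8080, -17346, -32858
Second differences: -752, -2246, -4964, -9266, -15512
Third differences: -1494, -2718, -4302, -6246
Fourth differences: -1224, -1584, -1944
Fifth differences: -360, -360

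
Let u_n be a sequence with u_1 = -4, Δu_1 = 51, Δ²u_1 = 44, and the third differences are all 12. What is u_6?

Build the table forward from the leading diagonal:
D3: 12, 12, 12, 12, 12, 12
D2: 44, 56, 68, 80, 92, 104
D1: 51, 95, 151, 219, 299, 391
u: -4, 47, 142, 293, 512, 811

811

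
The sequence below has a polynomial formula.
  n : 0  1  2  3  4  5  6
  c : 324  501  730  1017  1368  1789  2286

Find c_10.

5154

D1: 177, 229, 287, 351, 421, 497
D2: 52, 58, 64, 70, 76
D3: 6, 6, 6, 6
Third differences constant at 6.
76 + 6 = 82;  497 + 82 = 579;  2286 + 579 = 2865
82 + 6 = 88;  579 + 88 = 667;  2865 + 667 = 3532
88 + 6 = 94;  667 + 94 = 761;  3532 + 761 = 4293
94 + 6 = 100;  761 + 100 = 861;  4293 + 861 = 5154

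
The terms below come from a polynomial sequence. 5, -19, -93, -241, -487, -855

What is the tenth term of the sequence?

-4027

Δ: -24, -74, -148, -246, -368
Δ²: -50, -74, -98, -122
Δ³: -24, -24, -24
Third differences constant at -24.
-122 − 24 = -146;  -368 − 146 = -514;  -855 − 514 = -1369
-146 − 24 = -170;  -514 − 170 = -684;  -1369 − 684 = -2053
-170 − 24 = -194;  -684 − 194 = -878;  -2053 − 878 = -2931
-194 − 24 = -218;  -878 − 218 = -1096;  -2931 − 1096 = -4027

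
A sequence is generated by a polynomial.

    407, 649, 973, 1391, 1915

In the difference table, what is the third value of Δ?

418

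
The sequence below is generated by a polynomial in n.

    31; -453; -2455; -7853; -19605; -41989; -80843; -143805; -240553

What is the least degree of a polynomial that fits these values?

First differences: -484, -2002, -5398, -11752, -22384, -38854, -62962, -96748
Second differences: -1518, -3396, -6354, -10632, -16470, -24108, -33786
Third differences: -1878, -2958, -4278, -5838, -7638, -9678
Fourth differences: -1080, -1320, -1560, -1800, -2040
Fifth differences: -240, -240, -240, -240
The fifth differences are constant, so the polynomial has degree 5.

5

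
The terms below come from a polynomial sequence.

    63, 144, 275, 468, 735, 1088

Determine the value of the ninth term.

2783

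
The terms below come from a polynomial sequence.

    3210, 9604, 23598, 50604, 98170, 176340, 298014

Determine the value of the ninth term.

739914

First differences: 6394  13994  27006  47566  78170  121674
Second differences: 7600  13012  20560  30604  43504
Third differences: 5412  7548  10044  12900
Fourth differences: 2136  2496  2856
Fifth differences: 360  360
The fifth differences are constant (360).
2856 + 360 = 3216;  12900 + 3216 = 16116;  43504 + 16116 = 59620;  121674 + 59620 = 181294;  298014 + 181294 = 479308
3216 + 360 = 3576;  16116 + 3576 = 19692;  59620 + 19692 = 79312;  181294 + 79312 = 260606;  479308 + 260606 = 739914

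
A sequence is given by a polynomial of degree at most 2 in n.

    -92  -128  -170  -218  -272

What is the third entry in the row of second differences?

-6

D1: -36, -42, -48, -54
D2: -6, -6, -6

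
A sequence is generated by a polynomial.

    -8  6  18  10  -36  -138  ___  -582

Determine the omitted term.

-314

Using the first 6 terms:
D1: 14, 12, -8, -46, -102
D2: -2, -20, -38, -56
D3: -18, -18, -18
Constant third difference = -18.
Extend forward: -56 − 18 = -74;  -102 − 74 = -176;  -138 − 176 = -314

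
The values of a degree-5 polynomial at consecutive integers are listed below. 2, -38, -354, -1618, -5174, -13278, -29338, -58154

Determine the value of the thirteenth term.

D1: -40 , -316 , -1264 , -3556 , -8104 , -16060 , -28816
D2: -276 , -948 , -2292 , -4548 , -7956 , -12756
D3: -672 , -1344 , -2256 , -3408 , -4800
D4: -672 , -912 , -1152 , -1392
D5: -240 , -240 , -240
The fifth differences are constant (-240).
-1392 − 240 = -1632;  -4800 − 1632 = -6432;  -12756 − 6432 = -19188;  -28816 − 19188 = -48004;  -58154 − 48004 = -106158
-1632 − 240 = -1872;  -6432 − 1872 = -8304;  -19188 − 8304 = -27492;  -48004 − 27492 = -75496;  -106158 − 75496 = -181654
-1872 − 240 = -2112;  -8304 − 2112 = -10416;  -27492 − 10416 = -37908;  -75496 − 37908 = -113404;  -181654 − 113404 = -295058
-2112 − 240 = -2352;  -10416 − 2352 = -12768;  -37908 − 12768 = -50676;  -113404 − 50676 = -164080;  -295058 − 164080 = -459138
-2352 − 240 = -2592;  -12768 − 2592 = -15360;  -50676 − 15360 = -66036;  -164080 − 66036 = -230116;  -459138 − 230116 = -689254

-689254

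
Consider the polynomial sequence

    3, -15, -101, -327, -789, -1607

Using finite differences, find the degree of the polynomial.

4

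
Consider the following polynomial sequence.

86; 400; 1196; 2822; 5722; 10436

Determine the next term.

D1: 314  796  1626  2900  4714
D2: 482  830  1274  1814
D3: 348  444  540
D4: 96  96
The fourth differences are constant (96).
540 + 96 = 636;  1814 + 636 = 2450;  4714 + 2450 = 7164;  10436 + 7164 = 17600

17600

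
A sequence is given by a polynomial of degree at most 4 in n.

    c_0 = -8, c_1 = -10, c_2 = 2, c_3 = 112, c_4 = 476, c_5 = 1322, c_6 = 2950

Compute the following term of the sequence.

D1: -2, 12, 110, 364, 846, 1628
D2: 14, 98, 254, 482, 782
D3: 84, 156, 228, 300
D4: 72, 72, 72
Constant fourth difference = 72, so extend:
300 + 72 = 372;  782 + 372 = 1154;  1628 + 1154 = 2782;  2950 + 2782 = 5732

5732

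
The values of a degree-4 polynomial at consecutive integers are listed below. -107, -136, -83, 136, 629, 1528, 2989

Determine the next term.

Δ: -29  53  219  493  899  1461
Δ²: 82  166  274  406  562
Δ³: 84  108  132  156
Δ⁴: 24  24  24
Fourth differences constant at 24.
156 + 24 = 180;  562 + 180 = 742;  1461 + 742 = 2203;  2989 + 2203 = 5192

5192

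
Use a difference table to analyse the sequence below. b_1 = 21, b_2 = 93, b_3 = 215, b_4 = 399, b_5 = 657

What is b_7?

1443

D1: 72, 122, 184, 258
D2: 50, 62, 74
D3: 12, 12
The third differences are constant (12).
74 + 12 = 86;  258 + 86 = 344;  657 + 344 = 1001
86 + 12 = 98;  344 + 98 = 442;  1001 + 442 = 1443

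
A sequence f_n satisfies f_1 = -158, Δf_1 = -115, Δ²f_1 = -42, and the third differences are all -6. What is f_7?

Build the table forward from the leading diagonal:
D3: -6, -6, -6, -6, -6, -6, -6
D2: -42, -48, -54, -60, -66, -72, -78
D1: -115, -157, -205, -259, -319, -385, -457
f: -158, -273, -430, -635, -894, -1213, -1598

-1598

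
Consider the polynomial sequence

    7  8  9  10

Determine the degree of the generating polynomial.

1

D1: 1, 1, 1
The first differences are constant, so the polynomial has degree 1.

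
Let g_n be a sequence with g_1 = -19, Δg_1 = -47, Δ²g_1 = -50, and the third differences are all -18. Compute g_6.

Build the table forward from the leading diagonal:
Δ³: -18  -18  -18  -18  -18  -18
Δ²: -50  -68  -86  -104  -122  -140
Δ: -47  -97  -165  -251  -355  -477
g: -19  -66  -163  -328  -579  -934

-934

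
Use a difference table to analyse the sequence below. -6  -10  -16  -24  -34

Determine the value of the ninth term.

-94

D1: -4 , -6 , -8 , -10
D2: -2 , -2 , -2
The second differences are constant (-2).
-10 − 2 = -12;  -34 − 12 = -46
-12 − 2 = -14;  -46 − 14 = -60
-14 − 2 = -16;  -60 − 16 = -76
-16 − 2 = -18;  -76 − 18 = -94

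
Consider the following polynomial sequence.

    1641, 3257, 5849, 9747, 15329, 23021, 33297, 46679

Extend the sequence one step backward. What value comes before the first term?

D1: 1616, 2592, 3898, 5582, 7692, 10276, 13382
D2: 976, 1306, 1684, 2110, 2584, 3106
D3: 330, 378, 426, 474, 522
D4: 48, 48, 48, 48
The fourth differences are constant at 48.
Work back: 330 − 48 = 282;  976 − 282 = 694;  1616 − 694 = 922;  1641 − 922 = 719

719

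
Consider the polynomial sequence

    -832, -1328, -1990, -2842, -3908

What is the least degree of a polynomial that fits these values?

3

First differences: -496, -662, -852, -1066
Second differences: -166, -190, -214
Third differences: -24, -24
The third differences are constant, so the polynomial has degree 3.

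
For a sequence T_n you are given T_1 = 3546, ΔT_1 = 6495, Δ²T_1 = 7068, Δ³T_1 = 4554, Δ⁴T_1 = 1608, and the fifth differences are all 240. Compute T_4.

48789

Build the table forward from the leading diagonal:
D5: 240  240  240  240
D4: 1608  1848  2088  2328
D3: 4554  6162  8010  10098
D2: 7068  11622  17784  25794
D1: 6495  13563  25185  42969
T: 3546  10041  23604  48789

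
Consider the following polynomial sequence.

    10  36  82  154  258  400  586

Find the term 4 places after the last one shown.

1890

Δ: 26 , 46 , 72 , 104 , 142 , 186
Δ²: 20 , 26 , 32 , 38 , 44
Δ³: 6 , 6 , 6 , 6
The third differences are constant (6).
44 + 6 = 50;  186 + 50 = 236;  586 + 236 = 822
50 + 6 = 56;  236 + 56 = 292;  822 + 292 = 1114
56 + 6 = 62;  292 + 62 = 354;  1114 + 354 = 1468
62 + 6 = 68;  354 + 68 = 422;  1468 + 422 = 1890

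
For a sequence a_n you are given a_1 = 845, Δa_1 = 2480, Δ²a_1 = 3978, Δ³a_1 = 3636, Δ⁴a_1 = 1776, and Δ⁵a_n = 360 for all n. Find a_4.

23855

Build the table forward from the leading diagonal:
Fifth differences: 360  360  360  360
Fourth differences: 1776  2136  2496  2856
Third differences: 3636  5412  7548  10044
Second differences: 3978  7614  13026  20574
First differences: 2480  6458  14072  27098
a: 845  3325  9783  23855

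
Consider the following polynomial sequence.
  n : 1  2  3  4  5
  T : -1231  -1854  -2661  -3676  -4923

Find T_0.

-768

First differences: -623  -807  -1015  -1247
Second differences: -184  -208  -232
Third differences: -24  -24
The third differences are constant at -24.
Work back: -184 + 24 = -160;  -623 + 160 = -463;  -1231 + 463 = -768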